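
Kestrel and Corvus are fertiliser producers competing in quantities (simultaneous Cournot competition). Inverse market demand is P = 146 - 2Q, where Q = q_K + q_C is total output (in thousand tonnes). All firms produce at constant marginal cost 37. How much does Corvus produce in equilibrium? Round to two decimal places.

18.17

Each firm earns π_i = (146 - 2Q)q_i - 37q_i.
Setting ∂π_i/∂q_i = 0 with rivals' quantities fixed: 109 - 4q_i - 2q_j = 0.
With identical firms every q_j equals q_i, so q_j = q_i and 109 = 6q_i, giving q_i = 109/6.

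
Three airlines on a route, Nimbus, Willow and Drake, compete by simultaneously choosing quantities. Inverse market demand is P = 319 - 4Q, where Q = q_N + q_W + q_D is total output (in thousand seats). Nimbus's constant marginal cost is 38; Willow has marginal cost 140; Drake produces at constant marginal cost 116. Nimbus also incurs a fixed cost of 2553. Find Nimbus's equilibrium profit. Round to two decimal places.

Nimbus's profit: π_N = (319 - 4Q)q_N - (38q_N). Setting ∂π_N/∂q_N = 0: 281 - 8q_N - 4(q_W + q_D) = 0.
Willow's profit: π_W = (319 - 4Q)q_W - (140q_W). Setting ∂π_W/∂q_W = 0: 179 - 8q_W - 4(q_N + q_D) = 0.
Drake's first-order condition: 203 - 8q_D - 4(q_N + q_W) = 0.
Summing all 3 equations gives 663 − 16Q = 0, hence Q = 663/16.
Back-substituting: q_N = (281 − 663/4)/4 = 461/16, q_W = (179 − 663/4)/4 = 53/16, q_D = (203 − 663/4)/4 = 149/16.
Price P = 319 - 4·(663/16) = 613/4.
Nimbus's profit: (613/4 - 38)·(461/16) - 2553 = 767.6406.

767.64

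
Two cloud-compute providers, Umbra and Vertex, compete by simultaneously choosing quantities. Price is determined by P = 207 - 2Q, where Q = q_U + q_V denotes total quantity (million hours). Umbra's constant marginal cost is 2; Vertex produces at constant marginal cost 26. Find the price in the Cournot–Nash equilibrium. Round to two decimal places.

Umbra's profit: π_U = (207 - 2Q)q_U - (2q_U). Setting ∂π_U/∂q_U = 0: 205 - 4q_U - 2(q_V) = 0.
Vertex's first-order condition: 181 - 4q_V - 2(q_U) = 0.
Best responses: q_U = (205 - 2q_V)/4, q_V = (181 - 2q_U)/4.
Substituting one into the other gives q_U = 229/6 and q_V = 157/6.
Total output Q = 193/3, so price P = 207 - 2·(193/3) = 235/3.

78.33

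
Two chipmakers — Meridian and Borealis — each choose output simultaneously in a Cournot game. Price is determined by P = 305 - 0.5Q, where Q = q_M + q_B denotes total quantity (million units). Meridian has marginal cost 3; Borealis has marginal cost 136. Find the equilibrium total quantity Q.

Meridian's profit: π_M = (305 - 0.5Q)q_M - (3q_M). Setting ∂π_M/∂q_M = 0: 302 - q_M - (1/2)(q_B) = 0.
Borealis's first-order condition: 169 - q_B - (1/2)(q_M) = 0.
So q_M = (302 - (1/2)q_B) and q_B = (169 - (1/2)q_M).
Solving the pair: q_M = 290, q_B = 24.
Total output Q = 290 + 24 = 314.

314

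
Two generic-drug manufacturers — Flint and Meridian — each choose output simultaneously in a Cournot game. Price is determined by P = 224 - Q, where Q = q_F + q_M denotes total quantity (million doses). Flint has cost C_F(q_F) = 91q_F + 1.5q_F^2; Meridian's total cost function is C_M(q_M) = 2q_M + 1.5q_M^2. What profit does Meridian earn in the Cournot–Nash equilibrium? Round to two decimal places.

4142.92

Flint's profit: π_F = (224 - Q)q_F - (91q_F + (3/2)q_F²). Setting ∂π_F/∂q_F = 0: 133 - 5q_F - (q_M) = 0.
Meridian's profit: π_M = (224 - Q)q_M - (2q_M + (3/2)q_M²). Setting ∂π_M/∂q_M = 0: 222 - 5q_M - (q_F) = 0.
Best responses: q_F = (133 - q_M)/5, q_M = (222 - q_F)/5.
Substituting one into the other gives q_F = 443/24 and q_M = 977/24.
Price P = 224 - 355/6 = 989/6.
Meridian's profit: (989/6)·(977/24) - 2·(977/24) - (3/2)(977/24)² = 4142.9210.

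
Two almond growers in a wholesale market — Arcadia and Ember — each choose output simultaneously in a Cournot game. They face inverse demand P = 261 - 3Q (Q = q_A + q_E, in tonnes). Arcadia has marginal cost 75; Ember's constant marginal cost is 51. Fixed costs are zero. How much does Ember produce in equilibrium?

Arcadia's profit: π_A = (261 - 3Q)q_A - (75q_A). Setting ∂π_A/∂q_A = 0: 186 - 6q_A - 3(q_E) = 0.
Ember's first-order condition: 210 - 6q_E - 3(q_A) = 0.
Rearranging gives the reaction functions q_A = (186 - 3q_E)/6 and q_E = (210 - 3q_A)/6.
Substituting one into the other gives q_A = 18 and q_E = 26.

26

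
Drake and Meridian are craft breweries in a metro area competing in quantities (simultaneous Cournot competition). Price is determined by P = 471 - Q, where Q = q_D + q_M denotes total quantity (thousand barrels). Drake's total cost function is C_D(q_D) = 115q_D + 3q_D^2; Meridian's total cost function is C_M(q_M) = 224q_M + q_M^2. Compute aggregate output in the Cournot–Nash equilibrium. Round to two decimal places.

Drake's profit: π_D = (471 - Q)q_D - (115q_D + 3q_D²). Setting ∂π_D/∂q_D = 0: 356 - 8q_D - (q_M) = 0.
Meridian's profit: π_M = (471 - Q)q_M - (224q_M + q_M²). Setting ∂π_M/∂q_M = 0: 247 - 4q_M - (q_D) = 0.
So q_D = (356 - q_M)/8 and q_M = (247 - q_D)/4.
Substituting one into the other gives q_D = 1177/31 and q_M = 1620/31.
Total output Q = 1177/31 + 1620/31 = 90.2258.

90.23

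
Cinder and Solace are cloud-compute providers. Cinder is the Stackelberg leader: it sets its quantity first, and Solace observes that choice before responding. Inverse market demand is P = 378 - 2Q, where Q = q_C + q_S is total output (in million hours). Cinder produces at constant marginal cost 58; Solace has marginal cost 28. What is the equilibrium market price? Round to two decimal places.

130.50

Solve by backward induction. Given q_C, the follower Solace maximises π_S = (378 - 2q_C - 2q_S)q_S - 28q_S.
Follower FOC: 350 - 2q_C - 4q_S = 0, so q_S(q_C) = (350 - 2q_C)/4.
The leader anticipates this reaction. Substituting into P = 378 - 2Q gives P = 203 - q_C, so π_C = (203 - q_C)q_C - 58q_C.
The leader's first-order condition 145 - 2q_C = 0 yields q_C = 145/2.
Then q_S = (350 - 2·(145/2))/4 = 205/4.
Total output Q = 495/4, so price P = 378 - 2·(495/4) = 261/2.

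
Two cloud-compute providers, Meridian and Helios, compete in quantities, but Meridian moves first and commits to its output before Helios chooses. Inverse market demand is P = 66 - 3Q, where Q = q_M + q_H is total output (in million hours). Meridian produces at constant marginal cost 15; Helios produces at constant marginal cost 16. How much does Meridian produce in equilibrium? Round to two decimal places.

Solve by backward induction. Given q_M, the follower Helios maximises π_H = (66 - 3q_M - 3q_H)q_H - 16q_H.
Setting the follower's marginal profit to zero, 50 - 3q_M - 6q_H = 0, i.e. q_H = (50 - 3q_M)/6.
The leader anticipates this reaction. Substituting into P = 66 - 3Q gives P = 41 - (3/2)q_M, so π_M = (41 - (3/2)q_M)q_M - 15q_M.
Leader FOC: 26 - 3q_M = 0, so q_M = 26/3.
Then q_H = (50 - 3·(26/3))/6 = 4.

8.67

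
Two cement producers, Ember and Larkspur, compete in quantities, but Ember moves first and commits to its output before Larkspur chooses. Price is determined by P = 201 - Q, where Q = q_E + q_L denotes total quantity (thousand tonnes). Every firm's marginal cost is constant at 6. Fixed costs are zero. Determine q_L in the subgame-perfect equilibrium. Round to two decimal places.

Solve by backward induction. Given q_E, the follower Larkspur maximises π_L = (201 - q_E - q_L)q_L - 6q_L.
∂π_L/∂q_L = 195 - q_E - 2q_L = 0 gives the reaction function q_L = (195 - q_E)/2.
The leader anticipates this reaction. Substituting into P = 201 - Q gives P = 207/2 - (1/2)q_E, so π_E = (207/2 - (1/2)q_E)q_E - 6q_E.
Leader FOC: 195/2 - q_E = 0, so q_E = 195/2.
Then q_L = (195 - 195/2)/2 = 195/4.

48.75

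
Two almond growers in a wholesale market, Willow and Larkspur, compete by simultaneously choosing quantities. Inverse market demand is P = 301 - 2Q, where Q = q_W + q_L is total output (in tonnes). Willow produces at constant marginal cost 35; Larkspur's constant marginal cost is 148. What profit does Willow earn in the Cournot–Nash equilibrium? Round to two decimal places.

Willow's profit: π_W = (301 - 2Q)q_W - (35q_W). Setting ∂π_W/∂q_W = 0: 266 - 4q_W - 2(q_L) = 0.
Larkspur's profit: π_L = (301 - 2Q)q_L - (148q_L). Setting ∂π_L/∂q_L = 0: 153 - 4q_L - 2(q_W) = 0.
Rearranging gives the reaction functions q_W = (266 - 2q_L)/4 and q_L = (153 - 2q_W)/4.
Substituting one into the other gives q_W = 379/6 and q_L = 20/3.
Price P = 301 - 2·(419/6) = 484/3.
Willow's profit: (484/3 - 35)·(379/6) = 7980.0556.

7980.06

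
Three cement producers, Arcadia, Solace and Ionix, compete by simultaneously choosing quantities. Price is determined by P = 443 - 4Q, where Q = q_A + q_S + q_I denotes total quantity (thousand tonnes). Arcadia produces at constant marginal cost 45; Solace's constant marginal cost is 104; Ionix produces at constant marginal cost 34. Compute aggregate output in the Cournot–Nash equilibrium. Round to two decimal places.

Arcadia's profit: π_A = (443 - 4Q)q_A - (45q_A). Setting ∂π_A/∂q_A = 0: 398 - 8q_A - 4(q_S + q_I) = 0.
Solace's profit: π_S = (443 - 4Q)q_S - (104q_S). Setting ∂π_S/∂q_S = 0: 339 - 8q_S - 4(q_A + q_I) = 0.
Ionix's profit: π_I = (443 - 4Q)q_I - (34q_I). Setting ∂π_I/∂q_I = 0: 409 - 8q_I - 4(q_A + q_S) = 0.
Adding the 3 first-order conditions: 1146 − 16Q = 0, so Q = 573/8.
Back-substituting: q_A = (398 − 573/2)/4 = 223/8, q_S = (339 − 573/2)/4 = 105/8, q_I = (409 − 573/2)/4 = 245/8.
Total output Q = 223/8 + 105/8 + 245/8 = 573/8.

71.63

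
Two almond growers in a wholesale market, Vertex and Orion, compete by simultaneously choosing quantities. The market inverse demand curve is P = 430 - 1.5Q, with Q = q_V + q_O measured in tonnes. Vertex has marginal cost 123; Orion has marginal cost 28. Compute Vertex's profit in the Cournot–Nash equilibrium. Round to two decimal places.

3329.19

Vertex's profit: π_V = (430 - 1.5Q)q_V - (123q_V). Setting ∂π_V/∂q_V = 0: 307 - 3q_V - (3/2)(q_O) = 0.
Orion's profit: π_O = (430 - 1.5Q)q_O - (28q_O). Setting ∂π_O/∂q_O = 0: 402 - 3q_O - (3/2)(q_V) = 0.
Rearranging gives the reaction functions q_V = (307 - (3/2)q_O)/3 and q_O = (402 - (3/2)q_V)/3.
Solving the pair: q_V = 424/9, q_O = 994/9.
Price P = 430 - (3/2)·(1418/9) = 581/3.
Vertex's profit: (581/3 - 123)·(424/9) = 3329.1852.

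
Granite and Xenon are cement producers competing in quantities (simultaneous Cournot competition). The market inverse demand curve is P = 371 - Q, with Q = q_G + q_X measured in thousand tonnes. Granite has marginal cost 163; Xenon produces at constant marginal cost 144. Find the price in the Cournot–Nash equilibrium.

Granite's profit: π_G = (371 - Q)q_G - (163q_G). Setting ∂π_G/∂q_G = 0: 208 - 2q_G - (q_X) = 0.
Xenon's first-order condition: 227 - 2q_X - (q_G) = 0.
So q_G = (208 - q_X)/2 and q_X = (227 - q_G)/2.
Solving the pair: q_G = 63, q_X = 82.
Total output Q = 145, so price P = 371 - 145 = 226.

226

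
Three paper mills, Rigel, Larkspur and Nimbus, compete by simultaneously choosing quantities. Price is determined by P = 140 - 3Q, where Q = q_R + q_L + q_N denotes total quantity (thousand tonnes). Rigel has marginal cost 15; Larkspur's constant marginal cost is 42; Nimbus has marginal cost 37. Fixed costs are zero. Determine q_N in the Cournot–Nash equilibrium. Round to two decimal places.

Rigel's profit: π_R = (140 - 3Q)q_R - (15q_R). Setting ∂π_R/∂q_R = 0: 125 - 6q_R - 3(q_L + q_N) = 0.
Larkspur's first-order condition: 98 - 6q_L - 3(q_R + q_N) = 0.
Nimbus's profit: π_N = (140 - 3Q)q_N - (37q_N). Setting ∂π_N/∂q_N = 0: 103 - 6q_N - 3(q_R + q_L) = 0.
Summing all 3 equations gives 326 − 12Q = 0, hence Q = 163/6.
Back-substituting: q_R = (125 − 163/2)/3 = 29/2, q_L = (98 − 163/2)/3 = 11/2, q_N = (103 − 163/2)/3 = 43/6.

7.17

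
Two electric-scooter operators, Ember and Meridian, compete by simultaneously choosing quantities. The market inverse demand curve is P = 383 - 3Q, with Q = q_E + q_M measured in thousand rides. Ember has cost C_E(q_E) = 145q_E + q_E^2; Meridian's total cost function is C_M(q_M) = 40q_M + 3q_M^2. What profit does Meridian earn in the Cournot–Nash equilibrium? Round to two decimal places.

Ember's profit: π_E = (383 - 3Q)q_E - (145q_E + q_E²). Setting ∂π_E/∂q_E = 0: 238 - 8q_E - 3(q_M) = 0.
Meridian's profit: π_M = (383 - 3Q)q_M - (40q_M + 3q_M²). Setting ∂π_M/∂q_M = 0: 343 - 12q_M - 3(q_E) = 0.
Best responses: q_E = (238 - 3q_M)/8, q_M = (343 - 3q_E)/12.
Substituting one into the other gives q_E = 21 and q_M = 70/3.
Price P = 383 - 3·(133/3) = 250.
Meridian's profit: 250·(70/3) - 40·(70/3) - 3(70/3)² = 3266.6667.

3266.67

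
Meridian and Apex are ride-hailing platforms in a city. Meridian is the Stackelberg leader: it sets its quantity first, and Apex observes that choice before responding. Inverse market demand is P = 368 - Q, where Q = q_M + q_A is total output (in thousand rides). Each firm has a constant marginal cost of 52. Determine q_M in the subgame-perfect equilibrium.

Solve by backward induction. Given q_M, the follower Apex maximises π_A = (368 - q_M - q_A)q_A - 52q_A.
Follower FOC: 316 - q_M - 2q_A = 0, so q_A(q_M) = (316 - q_M)/2.
Meridian substitutes q_A(q_M) into its own profit: π_M = q_M(368 - q_M - (316 - q_M)/2) - 52q_M = (210 - (1/2)q_M)q_M - 52q_M.
The leader's first-order condition 158 - q_M = 0 yields q_M = 158.
Then q_A = (316 - 158)/2 = 79.

158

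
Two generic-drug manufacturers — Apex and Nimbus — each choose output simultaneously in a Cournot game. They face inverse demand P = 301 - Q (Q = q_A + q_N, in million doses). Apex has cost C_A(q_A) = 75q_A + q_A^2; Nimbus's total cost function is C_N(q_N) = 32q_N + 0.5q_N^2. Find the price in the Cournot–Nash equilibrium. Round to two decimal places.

186.55

Apex's profit: π_A = (301 - Q)q_A - (75q_A + q_A²). Setting ∂π_A/∂q_A = 0: 226 - 4q_A - (q_N) = 0.
Nimbus's first-order condition: 269 - 3q_N - (q_A) = 0.
So q_A = (226 - q_N)/4 and q_N = (269 - q_A)/3.
Solving the pair: q_A = 409/11, q_N = 850/11.
Total output Q = 1259/11, so price P = 301 - 1259/11 = 186.5455.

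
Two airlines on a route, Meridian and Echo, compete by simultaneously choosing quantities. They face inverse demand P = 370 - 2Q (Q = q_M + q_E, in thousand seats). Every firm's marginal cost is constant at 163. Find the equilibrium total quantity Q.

Each firm earns π_i = (370 - 2Q)q_i - 163q_i.
Setting ∂π_i/∂q_i = 0 with rivals' quantities fixed: 207 - 4q_i - 2q_j = 0.
By symmetry each firm produces the same amount; substituting q_j = q_i yields q_i = 207/6 = 69/2.
Total output Q = 69/2 + 69/2 = 69.

69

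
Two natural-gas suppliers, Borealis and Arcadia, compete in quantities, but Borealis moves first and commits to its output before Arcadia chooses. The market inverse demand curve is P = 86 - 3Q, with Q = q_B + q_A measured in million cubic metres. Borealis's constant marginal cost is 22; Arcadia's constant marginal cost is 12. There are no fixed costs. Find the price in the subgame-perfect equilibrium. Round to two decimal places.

The follower Arcadia best-responds to any q_B: π_A = (86 - 3Q)q_A - 12q_A.
Follower FOC: 74 - 3q_B - 6q_A = 0, so q_A(q_B) = (74 - 3q_B)/6.
The leader anticipates this reaction. Substituting into P = 86 - 3Q gives P = 49 - (3/2)q_B, so π_B = (49 - (3/2)q_B)q_B - 22q_B.
Maximising: ∂π_B/∂q_B = 27 - 3q_B = 0, giving q_B = 9.
Then q_A = (74 - 3·9)/6 = 47/6.
Total output Q = 101/6, so price P = 86 - 3·(101/6) = 71/2.

35.50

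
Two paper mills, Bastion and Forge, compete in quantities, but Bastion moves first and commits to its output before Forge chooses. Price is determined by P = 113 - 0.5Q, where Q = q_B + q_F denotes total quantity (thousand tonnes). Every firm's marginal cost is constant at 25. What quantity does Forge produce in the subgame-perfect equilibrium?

The follower Forge best-responds to any q_B: π_F = (113 - 0.5Q)q_F - 25q_F.
Setting the follower's marginal profit to zero, 88 - (1/2)q_B - q_F = 0, i.e. q_F = (88 - (1/2)q_B).
The leader anticipates this reaction. Substituting into P = 113 - 0.5Q gives P = 69 - (1/4)q_B, so π_B = (69 - (1/4)q_B)q_B - 25q_B.
Maximising: ∂π_B/∂q_B = 44 - (1/2)q_B = 0, giving q_B = 88.
Then q_F = (88 - (1/2)·88) = 44.

44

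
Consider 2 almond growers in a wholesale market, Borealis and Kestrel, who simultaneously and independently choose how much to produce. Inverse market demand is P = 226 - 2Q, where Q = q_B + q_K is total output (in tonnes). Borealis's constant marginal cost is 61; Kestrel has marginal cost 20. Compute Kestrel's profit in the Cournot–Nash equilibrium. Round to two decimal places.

Borealis's profit: π_B = (226 - 2Q)q_B - (61q_B). Setting ∂π_B/∂q_B = 0: 165 - 4q_B - 2(q_K) = 0.
Kestrel's first-order condition: 206 - 4q_K - 2(q_B) = 0.
So q_B = (165 - 2q_K)/4 and q_K = (206 - 2q_B)/4.
Solving the pair: q_B = 62/3, q_K = 247/6.
Price P = 226 - 2·(371/6) = 307/3.
Kestrel's profit: (307/3 - 20)·(247/6) = 3389.3889.

3389.39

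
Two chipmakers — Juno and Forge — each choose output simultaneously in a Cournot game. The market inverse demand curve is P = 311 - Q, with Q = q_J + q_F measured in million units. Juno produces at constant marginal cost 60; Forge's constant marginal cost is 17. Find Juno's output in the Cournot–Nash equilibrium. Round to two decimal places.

Juno's profit: π_J = (311 - Q)q_J - (60q_J). Setting ∂π_J/∂q_J = 0: 251 - 2q_J - (q_F) = 0.
Forge's first-order condition: 294 - 2q_F - (q_J) = 0.
Rearranging gives the reaction functions q_J = (251 - q_F)/2 and q_F = (294 - q_J)/2.
Substituting one into the other gives q_J = 208/3 and q_F = 337/3.

69.33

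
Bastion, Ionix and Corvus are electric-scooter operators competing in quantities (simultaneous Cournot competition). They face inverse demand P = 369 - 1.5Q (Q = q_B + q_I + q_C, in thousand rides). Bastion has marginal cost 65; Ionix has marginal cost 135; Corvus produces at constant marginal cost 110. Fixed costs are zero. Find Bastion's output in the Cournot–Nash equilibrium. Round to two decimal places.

69.83

Bastion's profit: π_B = (369 - 1.5Q)q_B - (65q_B). Setting ∂π_B/∂q_B = 0: 304 - 3q_B - (3/2)(q_I + q_C) = 0.
Ionix's profit: π_I = (369 - 1.5Q)q_I - (135q_I). Setting ∂π_I/∂q_I = 0: 234 - 3q_I - (3/2)(q_B + q_C) = 0.
Corvus's first-order condition: 259 - 3q_C - (3/2)(q_B + q_I) = 0.
Summing all 3 equations gives 797 − 6Q = 0, hence Q = 797/6.
Back-substituting: q_B = (304 − 797/4)/(3/2) = 419/6, q_I = (234 − 797/4)/(3/2) = 139/6, q_C = (259 − 797/4)/(3/2) = 239/6.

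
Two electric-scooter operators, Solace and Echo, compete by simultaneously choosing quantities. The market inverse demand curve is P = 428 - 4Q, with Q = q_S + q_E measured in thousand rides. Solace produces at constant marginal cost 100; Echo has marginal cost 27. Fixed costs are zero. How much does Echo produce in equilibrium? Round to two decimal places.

Solace's profit: π_S = (428 - 4Q)q_S - (100q_S). Setting ∂π_S/∂q_S = 0: 328 - 8q_S - 4(q_E) = 0.
Echo's profit: π_E = (428 - 4Q)q_E - (27q_E). Setting ∂π_E/∂q_E = 0: 401 - 8q_E - 4(q_S) = 0.
Rearranging gives the reaction functions q_S = (328 - 4q_E)/8 and q_E = (401 - 4q_S)/8.
Solving the pair: q_S = 85/4, q_E = 79/2.

39.50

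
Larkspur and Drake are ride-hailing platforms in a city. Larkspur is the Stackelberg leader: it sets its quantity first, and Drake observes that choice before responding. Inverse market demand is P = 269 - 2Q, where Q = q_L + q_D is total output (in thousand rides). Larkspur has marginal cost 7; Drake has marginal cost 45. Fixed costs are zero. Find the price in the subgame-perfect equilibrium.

Solve by backward induction. Given q_L, the follower Drake maximises π_D = (269 - 2q_L - 2q_D)q_D - 45q_D.
Setting the follower's marginal profit to zero, 224 - 2q_L - 4q_D = 0, i.e. q_D = (224 - 2q_L)/4.
The leader anticipates this reaction. Substituting into P = 269 - 2Q gives P = 157 - q_L, so π_L = (157 - q_L)q_L - 7q_L.
The leader's first-order condition 150 - 2q_L = 0 yields q_L = 75.
Then q_D = (224 - 2·75)/4 = 37/2.
Total output Q = 187/2, so price P = 269 - 2·(187/2) = 82.

82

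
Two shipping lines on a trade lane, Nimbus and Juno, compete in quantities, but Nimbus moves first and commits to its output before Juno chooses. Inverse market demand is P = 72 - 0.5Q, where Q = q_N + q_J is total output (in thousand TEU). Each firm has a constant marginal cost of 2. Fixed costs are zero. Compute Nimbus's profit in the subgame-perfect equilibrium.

1225

Solve by backward induction. Given q_N, the follower Juno maximises π_J = (72 - (1/2)q_N - (1/2)q_J)q_J - 2q_J.
Follower FOC: 70 - (1/2)q_N - q_J = 0, so q_J(q_N) = (70 - (1/2)q_N).
Nimbus substitutes q_J(q_N) into its own profit: π_N = q_N(72 - (1/2)q_N - (70 - (1/2)q_N)/2) - 2q_N = (37 - (1/4)q_N)q_N - 2q_N.
Maximising: ∂π_N/∂q_N = 35 - (1/2)q_N = 0, giving q_N = 70.
Then q_J = (70 - (1/2)·70) = 35.
Price P = 72 - (1/2)·105 = 39/2.
Nimbus's profit: (39/2 - 2)·70 = 1225.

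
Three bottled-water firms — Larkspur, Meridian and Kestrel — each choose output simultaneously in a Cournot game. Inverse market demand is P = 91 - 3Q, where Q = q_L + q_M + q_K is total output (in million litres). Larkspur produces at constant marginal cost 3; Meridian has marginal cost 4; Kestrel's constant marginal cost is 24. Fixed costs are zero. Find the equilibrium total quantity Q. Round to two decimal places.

Larkspur's profit: π_L = (91 - 3Q)q_L - (3q_L). Setting ∂π_L/∂q_L = 0: 88 - 6q_L - 3(q_M + q_K) = 0.
Meridian's profit: π_M = (91 - 3Q)q_M - (4q_M). Setting ∂π_M/∂q_M = 0: 87 - 6q_M - 3(q_L + q_K) = 0.
Kestrel's first-order condition: 67 - 6q_K - 3(q_L + q_M) = 0.
Summing all 3 equations gives 242 − 12Q = 0, hence Q = 121/6.
Back-substituting: q_L = (88 − 121/2)/3 = 55/6, q_M = (87 − 121/2)/3 = 53/6, q_K = (67 − 121/2)/3 = 13/6.
Total output Q = 55/6 + 53/6 + 13/6 = 121/6.

20.17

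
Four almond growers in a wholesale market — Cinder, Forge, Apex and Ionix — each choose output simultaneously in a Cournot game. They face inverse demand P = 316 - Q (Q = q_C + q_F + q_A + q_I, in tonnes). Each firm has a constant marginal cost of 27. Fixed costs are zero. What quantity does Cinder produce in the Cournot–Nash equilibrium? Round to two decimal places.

57.80

A representative firm's profit is π_i = q_i(316 - Q) - 27q_i.
First-order condition (treating rivals' output as given): 289 - 2q_i - Σ_{j≠i} q_j = 0.
With identical firms every q_j equals q_i, so Σ_{j≠i} q_j = 3q_i and 289 = 5q_i, giving q_i = 289/5.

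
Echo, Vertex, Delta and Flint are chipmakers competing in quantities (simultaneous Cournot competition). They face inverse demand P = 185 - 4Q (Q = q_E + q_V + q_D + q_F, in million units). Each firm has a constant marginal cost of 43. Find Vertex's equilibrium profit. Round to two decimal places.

201.64

A representative firm's profit is π_i = q_i(185 - 4Q) - 43q_i.
First-order condition (treating rivals' output as given): 142 - 8q_i - 4·Σ_{j≠i} q_j = 0.
By symmetry each firm produces the same amount; substituting Σ_{j≠i} q_j = 3q_i yields q_i = 142/20 = 71/10.
Price P = 185 - 4·(142/5) = 357/5.
Vertex's profit: (357/5 - 43)·(71/10) = 201.6400.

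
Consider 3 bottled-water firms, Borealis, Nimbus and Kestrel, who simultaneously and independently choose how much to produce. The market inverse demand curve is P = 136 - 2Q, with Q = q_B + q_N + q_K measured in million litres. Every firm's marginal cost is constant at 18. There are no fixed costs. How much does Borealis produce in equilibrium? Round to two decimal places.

14.75

Each firm earns π_i = (136 - 2Q)q_i - 18q_i.
First-order condition (treating rivals' output as given): 118 - 4q_i - 2·Σ_{j≠i} q_j = 0.
With identical firms every q_j equals q_i, so Σ_{j≠i} q_j = 2q_i and 118 = 8q_i, giving q_i = 59/4.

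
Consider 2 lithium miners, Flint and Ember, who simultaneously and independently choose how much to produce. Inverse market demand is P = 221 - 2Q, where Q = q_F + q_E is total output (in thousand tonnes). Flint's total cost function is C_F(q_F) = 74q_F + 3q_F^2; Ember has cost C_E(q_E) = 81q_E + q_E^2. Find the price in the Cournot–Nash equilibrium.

160

Flint's profit: π_F = (221 - 2Q)q_F - (74q_F + 3q_F²). Setting ∂π_F/∂q_F = 0: 147 - 10q_F - 2(q_E) = 0.
Ember's first-order condition: 140 - 6q_E - 2(q_F) = 0.
Rearranging gives the reaction functions q_F = (147 - 2q_E)/10 and q_E = (140 - 2q_F)/6.
Solving the pair: q_F = 43/4, q_E = 79/4.
Total output Q = 61/2, so price P = 221 - 2·(61/2) = 160.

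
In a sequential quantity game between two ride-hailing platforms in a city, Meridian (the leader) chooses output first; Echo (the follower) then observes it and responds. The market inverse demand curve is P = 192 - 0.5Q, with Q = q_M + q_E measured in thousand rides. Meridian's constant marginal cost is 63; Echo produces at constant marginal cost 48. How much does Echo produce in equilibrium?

87

Solve by backward induction. Given q_M, the follower Echo maximises π_E = (192 - (1/2)q_M - (1/2)q_E)q_E - 48q_E.
Setting the follower's marginal profit to zero, 144 - (1/2)q_M - q_E = 0, i.e. q_E = (144 - (1/2)q_M).
Meridian substitutes q_E(q_M) into its own profit: π_M = q_M(192 - (1/2)q_M - (144 - (1/2)q_M)/2) - 63q_M = (120 - (1/4)q_M)q_M - 63q_M.
The leader's first-order condition 57 - (1/2)q_M = 0 yields q_M = 114.
Then q_E = (144 - (1/2)·114) = 87.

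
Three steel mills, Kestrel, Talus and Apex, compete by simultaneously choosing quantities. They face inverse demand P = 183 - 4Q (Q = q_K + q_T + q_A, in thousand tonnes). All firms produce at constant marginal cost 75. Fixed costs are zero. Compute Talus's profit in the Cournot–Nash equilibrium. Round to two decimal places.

A representative firm's profit is π_i = q_i(183 - 4Q) - 75q_i.
Setting ∂π_i/∂q_i = 0 with rivals' quantities fixed: 108 - 8q_i - 4·Σ_{j≠i} q_j = 0.
By symmetry each firm produces the same amount; substituting Σ_{j≠i} q_j = 2q_i yields q_i = 108/16 = 27/4.
Price P = 183 - 4·(81/4) = 102.
Talus's profit: (102 - 75)·(27/4) = 729/4.

182.25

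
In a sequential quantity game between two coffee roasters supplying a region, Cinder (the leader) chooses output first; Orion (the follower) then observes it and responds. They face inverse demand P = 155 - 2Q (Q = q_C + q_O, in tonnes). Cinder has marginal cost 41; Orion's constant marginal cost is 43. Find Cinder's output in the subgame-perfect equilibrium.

Solve by backward induction. Given q_C, the follower Orion maximises π_O = (155 - 2q_C - 2q_O)q_O - 43q_O.
∂π_O/∂q_O = 112 - 2q_C - 4q_O = 0 gives the reaction function q_O = (112 - 2q_C)/4.
The leader anticipates this reaction. Substituting into P = 155 - 2Q gives P = 99 - q_C, so π_C = (99 - q_C)q_C - 41q_C.
Leader FOC: 58 - 2q_C = 0, so q_C = 29.
Then q_O = (112 - 2·29)/4 = 27/2.

29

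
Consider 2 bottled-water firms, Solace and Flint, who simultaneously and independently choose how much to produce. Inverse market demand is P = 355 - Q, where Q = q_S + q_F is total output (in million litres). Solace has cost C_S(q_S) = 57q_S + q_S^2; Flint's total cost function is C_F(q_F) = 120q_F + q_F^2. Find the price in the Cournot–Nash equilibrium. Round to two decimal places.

Solace's profit: π_S = (355 - Q)q_S - (57q_S + q_S²). Setting ∂π_S/∂q_S = 0: 298 - 4q_S - (q_F) = 0.
Flint's first-order condition: 235 - 4q_F - (q_S) = 0.
So q_S = (298 - q_F)/4 and q_F = (235 - q_S)/4.
Solving the pair: q_S = 319/5, q_F = 214/5.
Total output Q = 533/5, so price P = 355 - 533/5 = 1242/5.

248.40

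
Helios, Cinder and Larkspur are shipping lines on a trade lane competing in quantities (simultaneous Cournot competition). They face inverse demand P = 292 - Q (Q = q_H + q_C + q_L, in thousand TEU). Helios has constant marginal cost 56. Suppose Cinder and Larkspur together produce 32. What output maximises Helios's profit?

102

With rivals' combined output fixed at 32, Helios's profit is π_H = (292 - 32 - q_H)q_H - (56q_H) = (260 - q_H)q_H - (56q_H).
∂π_H/∂q_H = 204 - 2q_H = 0, so q_H = 102.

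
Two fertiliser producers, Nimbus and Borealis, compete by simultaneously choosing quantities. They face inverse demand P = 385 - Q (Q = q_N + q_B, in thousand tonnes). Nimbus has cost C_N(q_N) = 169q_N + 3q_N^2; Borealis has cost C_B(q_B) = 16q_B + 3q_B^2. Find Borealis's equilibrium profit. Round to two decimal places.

Nimbus's profit: π_N = (385 - Q)q_N - (169q_N + 3q_N²). Setting ∂π_N/∂q_N = 0: 216 - 8q_N - (q_B) = 0.
Borealis's first-order condition: 369 - 8q_B - (q_N) = 0.
Rearranging gives the reaction functions q_N = (216 - q_B)/8 and q_B = (369 - q_N)/8.
Substituting one into the other gives q_N = 151/7 and q_B = 304/7.
Price P = 385 - 65 = 320.
Borealis's profit: 320·(304/7) - 16·(304/7) - 3(304/7)² = 7544.1633.

7544.16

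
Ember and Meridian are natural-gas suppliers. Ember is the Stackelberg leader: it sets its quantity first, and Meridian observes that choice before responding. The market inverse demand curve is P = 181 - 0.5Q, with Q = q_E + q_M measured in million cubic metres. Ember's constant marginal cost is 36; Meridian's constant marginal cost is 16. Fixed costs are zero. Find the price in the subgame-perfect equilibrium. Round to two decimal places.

Solve by backward induction. Given q_E, the follower Meridian maximises π_M = (181 - (1/2)q_E - (1/2)q_M)q_M - 16q_M.
∂π_M/∂q_M = 165 - (1/2)q_E - q_M = 0 gives the reaction function q_M = (165 - (1/2)q_E).
Ember substitutes q_M(q_E) into its own profit: π_E = q_E(181 - (1/2)q_E - (165 - (1/2)q_E)/2) - 36q_E = (197/2 - (1/4)q_E)q_E - 36q_E.
The leader's first-order condition 125/2 - (1/2)q_E = 0 yields q_E = 125.
Then q_M = (165 - (1/2)·125) = 205/2.
Total output Q = 455/2, so price P = 181 - (1/2)·(455/2) = 269/4.

67.25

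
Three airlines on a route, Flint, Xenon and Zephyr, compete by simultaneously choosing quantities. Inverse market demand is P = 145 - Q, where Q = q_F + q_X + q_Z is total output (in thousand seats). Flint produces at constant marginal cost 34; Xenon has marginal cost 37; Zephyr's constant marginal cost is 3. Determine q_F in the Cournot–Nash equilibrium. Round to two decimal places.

Flint's profit: π_F = (145 - Q)q_F - (34q_F). Setting ∂π_F/∂q_F = 0: 111 - 2q_F - (q_X + q_Z) = 0.
Xenon's profit: π_X = (145 - Q)q_X - (37q_X). Setting ∂π_X/∂q_X = 0: 108 - 2q_X - (q_F + q_Z) = 0.
Zephyr's first-order condition: 142 - 2q_Z - (q_F + q_X) = 0.
Summing all 3 equations gives 361 − 4Q = 0, hence Q = 361/4.
Back-substituting: q_F = (111 − 361/4) = 83/4, q_X = (108 − 361/4) = 71/4, q_Z = (142 − 361/4) = 207/4.

20.75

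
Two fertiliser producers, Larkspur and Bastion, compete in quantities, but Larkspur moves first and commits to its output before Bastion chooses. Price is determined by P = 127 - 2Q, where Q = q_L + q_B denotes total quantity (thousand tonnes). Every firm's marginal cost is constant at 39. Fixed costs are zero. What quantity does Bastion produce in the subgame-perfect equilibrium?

11

Solve by backward induction. Given q_L, the follower Bastion maximises π_B = (127 - 2q_L - 2q_B)q_B - 39q_B.
∂π_B/∂q_B = 88 - 2q_L - 4q_B = 0 gives the reaction function q_B = (88 - 2q_L)/4.
The leader anticipates this reaction. Substituting into P = 127 - 2Q gives P = 83 - q_L, so π_L = (83 - q_L)q_L - 39q_L.
Maximising: ∂π_L/∂q_L = 44 - 2q_L = 0, giving q_L = 22.
Then q_B = (88 - 2·22)/4 = 11.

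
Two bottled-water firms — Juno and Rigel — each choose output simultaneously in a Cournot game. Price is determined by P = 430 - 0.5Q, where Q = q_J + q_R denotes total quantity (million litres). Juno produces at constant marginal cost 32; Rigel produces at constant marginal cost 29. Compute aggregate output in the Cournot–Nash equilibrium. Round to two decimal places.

Juno's profit: π_J = (430 - 0.5Q)q_J - (32q_J). Setting ∂π_J/∂q_J = 0: 398 - q_J - (1/2)(q_R) = 0.
Rigel's profit: π_R = (430 - 0.5Q)q_R - (29q_R). Setting ∂π_R/∂q_R = 0: 401 - q_R - (1/2)(q_J) = 0.
Rearranging gives the reaction functions q_J = (398 - (1/2)q_R) and q_R = (401 - (1/2)q_J).
Substituting one into the other gives q_J = 790/3 and q_R = 808/3.
Total output Q = 790/3 + 808/3 = 1598/3.

532.67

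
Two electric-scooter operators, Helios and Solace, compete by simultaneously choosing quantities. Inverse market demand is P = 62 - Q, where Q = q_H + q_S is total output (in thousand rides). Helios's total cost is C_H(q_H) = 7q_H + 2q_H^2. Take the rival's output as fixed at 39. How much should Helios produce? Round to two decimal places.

With the rival's output fixed at 39, Helios's profit is π_H = (62 - 39 - q_H)q_H - (7q_H + 2q_H²) = (23 - q_H)q_H - (7q_H + 2q_H²).
∂π_H/∂q_H = 16 - 6q_H = 0, so q_H = 8/3.

2.67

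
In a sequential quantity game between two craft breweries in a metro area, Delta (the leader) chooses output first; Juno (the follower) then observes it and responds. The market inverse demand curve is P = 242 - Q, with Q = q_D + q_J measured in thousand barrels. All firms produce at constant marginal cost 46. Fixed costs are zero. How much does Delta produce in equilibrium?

98

The follower Juno best-responds to any q_D: π_J = (242 - Q)q_J - 46q_J.
Setting the follower's marginal profit to zero, 196 - q_D - 2q_J = 0, i.e. q_J = (196 - q_D)/2.
The leader anticipates this reaction. Substituting into P = 242 - Q gives P = 144 - (1/2)q_D, so π_D = (144 - (1/2)q_D)q_D - 46q_D.
Leader FOC: 98 - q_D = 0, so q_D = 98.
Then q_J = (196 - 98)/2 = 49.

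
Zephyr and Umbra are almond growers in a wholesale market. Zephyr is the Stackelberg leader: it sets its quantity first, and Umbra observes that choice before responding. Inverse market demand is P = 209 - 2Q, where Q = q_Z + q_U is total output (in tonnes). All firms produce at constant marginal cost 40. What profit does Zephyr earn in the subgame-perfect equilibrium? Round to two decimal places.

1785.06

The follower Umbra best-responds to any q_Z: π_U = (209 - 2Q)q_U - 40q_U.
Follower FOC: 169 - 2q_Z - 4q_U = 0, so q_U(q_Z) = (169 - 2q_Z)/4.
The leader anticipates this reaction. Substituting into P = 209 - 2Q gives P = 249/2 - q_Z, so π_Z = (249/2 - q_Z)q_Z - 40q_Z.
The leader's first-order condition 169/2 - 2q_Z = 0 yields q_Z = 169/4.
Then q_U = (169 - 2·(169/4))/4 = 169/8.
Price P = 209 - 2·(507/8) = 329/4.
Zephyr's profit: (329/4 - 40)·(169/4) = 1785.0625.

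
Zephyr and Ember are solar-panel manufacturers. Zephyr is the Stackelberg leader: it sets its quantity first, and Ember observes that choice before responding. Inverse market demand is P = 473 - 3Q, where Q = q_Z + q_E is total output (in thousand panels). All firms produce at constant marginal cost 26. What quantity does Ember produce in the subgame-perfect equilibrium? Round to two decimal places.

37.25

The follower Ember best-responds to any q_Z: π_E = (473 - 3Q)q_E - 26q_E.
Setting the follower's marginal profit to zero, 447 - 3q_Z - 6q_E = 0, i.e. q_E = (447 - 3q_Z)/6.
Zephyr substitutes q_E(q_Z) into its own profit: π_Z = q_Z(473 - 3q_Z - (447 - 3q_Z)/2) - 26q_Z = (499/2 - (3/2)q_Z)q_Z - 26q_Z.
Leader FOC: 447/2 - 3q_Z = 0, so q_Z = 149/2.
Then q_E = (447 - 3·(149/2))/6 = 149/4.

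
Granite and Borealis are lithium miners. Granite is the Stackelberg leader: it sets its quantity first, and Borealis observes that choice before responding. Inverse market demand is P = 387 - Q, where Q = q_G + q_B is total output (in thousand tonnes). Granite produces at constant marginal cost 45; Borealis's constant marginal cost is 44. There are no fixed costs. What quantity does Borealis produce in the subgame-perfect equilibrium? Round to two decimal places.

The follower Borealis best-responds to any q_G: π_B = (387 - Q)q_B - 44q_B.
∂π_B/∂q_B = 343 - q_G - 2q_B = 0 gives the reaction function q_B = (343 - q_G)/2.
Granite substitutes q_B(q_G) into its own profit: π_G = q_G(387 - q_G - (343 - q_G)/2) - 45q_G = (431/2 - (1/2)q_G)q_G - 45q_G.
The leader's first-order condition 341/2 - q_G = 0 yields q_G = 341/2.
Then q_B = (343 - 341/2)/2 = 345/4.

86.25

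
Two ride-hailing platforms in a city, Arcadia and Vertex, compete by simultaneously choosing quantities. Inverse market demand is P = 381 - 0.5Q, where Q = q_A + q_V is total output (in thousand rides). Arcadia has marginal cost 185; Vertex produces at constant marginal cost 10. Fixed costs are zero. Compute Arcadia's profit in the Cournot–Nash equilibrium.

Arcadia's profit: π_A = (381 - 0.5Q)q_A - (185q_A). Setting ∂π_A/∂q_A = 0: 196 - q_A - (1/2)(q_V) = 0.
Vertex's first-order condition: 371 - q_V - (1/2)(q_A) = 0.
Rearranging gives the reaction functions q_A = (196 - (1/2)q_V) and q_V = (371 - (1/2)q_A).
Solving the pair: q_A = 14, q_V = 364.
Price P = 381 - (1/2)·378 = 192.
Arcadia's profit: (192 - 185)·14 = 98.

98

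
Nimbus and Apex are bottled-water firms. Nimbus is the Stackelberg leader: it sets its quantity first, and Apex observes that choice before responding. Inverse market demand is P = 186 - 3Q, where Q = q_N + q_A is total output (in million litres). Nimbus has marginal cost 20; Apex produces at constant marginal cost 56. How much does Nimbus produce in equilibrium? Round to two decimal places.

Solve by backward induction. Given q_N, the follower Apex maximises π_A = (186 - 3q_N - 3q_A)q_A - 56q_A.
∂π_A/∂q_A = 130 - 3q_N - 6q_A = 0 gives the reaction function q_A = (130 - 3q_N)/6.
The leader anticipates this reaction. Substituting into P = 186 - 3Q gives P = 121 - (3/2)q_N, so π_N = (121 - (3/2)q_N)q_N - 20q_N.
The leader's first-order condition 101 - 3q_N = 0 yields q_N = 101/3.
Then q_A = (130 - 3·(101/3))/6 = 29/6.

33.67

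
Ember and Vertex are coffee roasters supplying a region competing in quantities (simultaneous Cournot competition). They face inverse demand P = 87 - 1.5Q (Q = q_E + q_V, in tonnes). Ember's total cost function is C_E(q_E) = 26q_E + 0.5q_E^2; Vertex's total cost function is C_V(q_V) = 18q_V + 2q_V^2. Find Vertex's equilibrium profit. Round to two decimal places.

Ember's profit: π_E = (87 - 1.5Q)q_E - (26q_E + (1/2)q_E²). Setting ∂π_E/∂q_E = 0: 61 - 4q_E - (3/2)(q_V) = 0.
Vertex's profit: π_V = (87 - 1.5Q)q_V - (18q_V + 2q_V²). Setting ∂π_V/∂q_V = 0: 69 - 7q_V - (3/2)(q_E) = 0.
Rearranging gives the reaction functions q_E = (61 - (3/2)q_V)/4 and q_V = (69 - (3/2)q_E)/7.
Substituting one into the other gives q_E = 1294/103 and q_V = 738/103.
Price P = 87 - (3/2)·19.7282 = 57.4078.
Vertex's profit: 57.4078·(738/103) - 18·(738/103) - 2(738/103)² = 179.6827.

179.68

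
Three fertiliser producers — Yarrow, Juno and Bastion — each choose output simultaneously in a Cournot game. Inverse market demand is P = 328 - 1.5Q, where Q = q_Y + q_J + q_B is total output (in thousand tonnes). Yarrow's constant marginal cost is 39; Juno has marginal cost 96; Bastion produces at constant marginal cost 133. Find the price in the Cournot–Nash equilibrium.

Yarrow's profit: π_Y = (328 - 1.5Q)q_Y - (39q_Y). Setting ∂π_Y/∂q_Y = 0: 289 - 3q_Y - (3/2)(q_J + q_B) = 0.
Juno's first-order condition: 232 - 3q_J - (3/2)(q_Y + q_B) = 0.
Bastion's first-order condition: 195 - 3q_B - (3/2)(q_Y + q_J) = 0.
Adding the 3 conditions: 716 − 3Q − 3Q = 0, i.e. Q = 358/3.
Back-substituting: q_Y = (289 − 179)/(3/2) = 220/3, q_J = (232 − 179)/(3/2) = 106/3, q_B = (195 − 179)/(3/2) = 32/3.
Total output Q = 358/3, so price P = 328 - (3/2)·(358/3) = 149.

149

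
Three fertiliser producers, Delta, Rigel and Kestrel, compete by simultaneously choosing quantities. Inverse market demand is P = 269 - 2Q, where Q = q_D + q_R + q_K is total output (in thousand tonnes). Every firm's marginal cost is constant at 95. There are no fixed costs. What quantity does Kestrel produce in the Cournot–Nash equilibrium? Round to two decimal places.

21.75

A representative firm's profit is π_i = q_i(269 - 2Q) - 95q_i.
First-order condition (treating rivals' output as given): 174 - 4q_i - 2·Σ_{j≠i} q_j = 0.
By symmetry each firm produces the same amount; substituting Σ_{j≠i} q_j = 2q_i yields q_i = 174/8 = 87/4.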